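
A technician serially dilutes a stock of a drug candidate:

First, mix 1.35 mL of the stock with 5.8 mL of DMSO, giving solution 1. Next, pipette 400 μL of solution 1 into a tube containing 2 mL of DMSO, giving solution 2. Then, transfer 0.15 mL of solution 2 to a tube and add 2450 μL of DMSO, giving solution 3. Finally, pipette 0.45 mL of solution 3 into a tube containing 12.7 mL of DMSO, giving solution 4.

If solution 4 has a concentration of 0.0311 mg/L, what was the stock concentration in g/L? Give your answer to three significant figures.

Step 1: 1.35 mL + 5.8 mL = 7.15 mL total → factor 7.15/1.35 = 5.2963
Step 2: 400 μL + 2 mL = 2400 μL total → factor 2400/400 = 6
Step 3: 0.15 mL + 2450 μL = 2.6 mL total → factor 2.6/0.15 = 17.333
Step 4: 0.45 mL + 12.7 mL = 13.15 mL total → factor 13.15/0.45 = 29.222
Overall dilution factor = 5.2963 × 6 × 17.333 × 29.222 = 16096
Stock = 0.0311 mg/L × 16096 = 500.6 mg/L = 0.501 g/L

0.501 g/L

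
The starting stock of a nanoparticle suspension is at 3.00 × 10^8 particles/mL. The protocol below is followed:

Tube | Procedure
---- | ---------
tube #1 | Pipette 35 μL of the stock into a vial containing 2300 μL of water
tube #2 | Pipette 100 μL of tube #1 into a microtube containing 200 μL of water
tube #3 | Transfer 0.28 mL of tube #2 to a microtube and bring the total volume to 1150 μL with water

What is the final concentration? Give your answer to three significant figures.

3.65 × 10^5 particles/mL

Step 1: 35 μL + 2300 μL = 2335 μL total → factor 2335/35 = 66.714
Step 2: 100 μL + 200 μL = 300 μL total → factor 300/100 = 3
Step 3: 0.28 mL brought to 1150 μL → factor 1.15/0.28 = 4.1071
Overall dilution factor = 66.714 × 3 × 4.1071 = 822.02
Final = 3.00 × 10^8 particles/mL / 822.02 = 3.65 × 10^5 particles/mL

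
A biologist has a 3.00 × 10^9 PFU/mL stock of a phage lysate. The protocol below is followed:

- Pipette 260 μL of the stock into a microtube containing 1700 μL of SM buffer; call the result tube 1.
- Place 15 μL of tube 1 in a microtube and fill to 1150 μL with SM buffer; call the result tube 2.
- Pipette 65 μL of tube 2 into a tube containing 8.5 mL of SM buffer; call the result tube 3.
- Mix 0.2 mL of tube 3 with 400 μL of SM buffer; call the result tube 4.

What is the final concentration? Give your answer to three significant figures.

1.31 × 10^4 PFU/mL

Step 1: 260 μL + 1700 μL = 1960 μL total → factor 1960/260 = 7.5385
Step 2: 15 μL brought to 1150 μL → factor 1150/15 = 76.667
Step 3: 65 μL + 8.5 mL = 8565 μL total → factor 8565/65 = 131.77
Step 4: 0.2 mL + 400 μL = 0.6 mL total → factor 0.6/0.2 = 3
Overall dilution factor = 7.5385 × 76.667 × 131.77 × 3 = 2.2847 × 10^5
Final = 3.00 × 10^9 PFU/mL / 2.2847 × 10^5 = 1.31 × 10^4 PFU/mL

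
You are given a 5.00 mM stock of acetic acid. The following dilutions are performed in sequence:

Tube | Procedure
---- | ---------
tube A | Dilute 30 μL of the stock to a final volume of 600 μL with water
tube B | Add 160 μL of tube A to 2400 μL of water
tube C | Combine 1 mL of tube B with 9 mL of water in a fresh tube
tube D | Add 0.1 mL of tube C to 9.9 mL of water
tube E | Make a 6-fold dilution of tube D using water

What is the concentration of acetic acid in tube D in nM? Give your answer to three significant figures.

Step 1: 30 μL brought to 600 μL → factor 600/30 = 20
Step 2: 160 μL + 2400 μL = 2560 μL total → factor 2560/160 = 16
Step 3: 1 mL + 9 mL = 10 mL total → factor 10/1 = 10
Step 4: 0.1 mL + 9.9 mL = 10 mL total → factor 10/0.1 = 100
Dilution factor through tube D = 20 × 16 × 10 × 100 = 3.2 × 10^5
[tube D] = 5.00 mM / 3.2 × 10^5 = 1.563 × 10^-5 mM = 15.6 nM

15.6 nM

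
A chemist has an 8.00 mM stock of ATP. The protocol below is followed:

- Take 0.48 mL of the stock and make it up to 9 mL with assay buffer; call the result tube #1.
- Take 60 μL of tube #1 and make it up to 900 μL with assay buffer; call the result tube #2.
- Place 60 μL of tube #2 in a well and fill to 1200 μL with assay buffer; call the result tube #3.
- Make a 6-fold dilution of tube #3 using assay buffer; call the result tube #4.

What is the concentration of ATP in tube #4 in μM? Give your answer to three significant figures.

Step 1: 0.48 mL brought to 9 mL → factor 9/0.48 = 18.75
Step 2: 60 μL brought to 900 μL → factor 900/60 = 15
Step 3: 60 μL brought to 1200 μL → factor 1200/60 = 20
Step 4: 6-fold → factor 6
Overall dilution factor = 18.75 × 15 × 20 × 6 = 33750
Final = 8.00 mM / 33750 = 0.0002370 mM = 0.237 μM

0.237 μM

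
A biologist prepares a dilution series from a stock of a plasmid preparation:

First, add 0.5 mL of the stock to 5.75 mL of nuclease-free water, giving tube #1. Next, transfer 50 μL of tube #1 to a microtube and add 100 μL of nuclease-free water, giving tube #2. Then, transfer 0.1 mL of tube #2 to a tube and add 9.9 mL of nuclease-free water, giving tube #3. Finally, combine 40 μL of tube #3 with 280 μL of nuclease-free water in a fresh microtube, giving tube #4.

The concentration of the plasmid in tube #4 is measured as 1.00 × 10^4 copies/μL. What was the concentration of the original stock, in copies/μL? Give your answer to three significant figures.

Step 1: 0.5 mL + 5.75 mL = 6.25 mL total → factor 6.25/0.5 = 12.5
Step 2: 50 μL + 100 μL = 150 μL total → factor 150/50 = 3
Step 3: 0.1 mL + 9.9 mL = 10 mL total → factor 10/0.1 = 100
Step 4: 40 μL + 280 μL = 320 μL total → factor 320/40 = 8
Overall dilution factor = 12.5 × 3 × 100 × 8 = 30000
Stock = 1.00 × 10^4 copies/μL × 30000 = 3.00 × 10^8 copies/μL

3.00 × 10^8 copies/μL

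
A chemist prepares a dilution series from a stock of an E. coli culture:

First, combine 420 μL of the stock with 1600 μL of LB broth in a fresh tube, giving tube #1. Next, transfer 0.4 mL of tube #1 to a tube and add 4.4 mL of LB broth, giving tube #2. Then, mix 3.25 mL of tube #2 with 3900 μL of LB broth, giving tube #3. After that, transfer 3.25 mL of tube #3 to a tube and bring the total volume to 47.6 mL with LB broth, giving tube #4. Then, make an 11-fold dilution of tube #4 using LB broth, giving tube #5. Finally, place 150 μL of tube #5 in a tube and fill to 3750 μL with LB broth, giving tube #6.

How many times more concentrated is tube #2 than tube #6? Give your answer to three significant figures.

Step 1: 420 μL + 1600 μL = 2020 μL total → factor 2020/420 = 4.8095
Step 2: 0.4 mL + 4.4 mL = 4.8 mL total → factor 4.8/0.4 = 12
Step 3: 3.25 mL + 3900 μL = 7.15 mL total → factor 7.15/3.25 = 2.2
Step 4: 3.25 mL brought to 47.6 mL → factor 47.6/3.25 = 14.646
Step 5: 11-fold → factor 11
Step 6: 150 μL brought to 3750 μL → factor 3750/150 = 25
Dilution factor to tube #2 = 57.714; to tube #6 = 5.114 × 10^5
[tube #2]/[tube #6] = (factor to tube #6)/(factor to tube #2) = 5.114 × 10^5/57.714 = 8.86 × 10^3

8.86 × 10^3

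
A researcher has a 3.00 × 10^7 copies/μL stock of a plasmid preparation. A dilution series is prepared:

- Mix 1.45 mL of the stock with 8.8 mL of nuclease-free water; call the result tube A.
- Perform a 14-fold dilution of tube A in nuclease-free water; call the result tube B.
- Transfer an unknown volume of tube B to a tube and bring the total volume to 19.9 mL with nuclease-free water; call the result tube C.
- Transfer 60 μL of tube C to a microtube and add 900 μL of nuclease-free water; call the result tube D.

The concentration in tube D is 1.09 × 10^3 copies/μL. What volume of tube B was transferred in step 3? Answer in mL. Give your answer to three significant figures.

Step 1: 1.45 mL + 8.8 mL = 10.25 mL total → factor 10.25/1.45 = 7.069
Step 2: 14-fold → factor 14
Step 3: v brought to 19.9 mL → factor = 19.9 mL/v
Step 4: 60 μL + 900 μL = 960 μL total → factor 960/60 = 16
Product of known-step factors = 1583.4
Overall factor = 3.00 × 10^7 copies/μL / (1.09 × 10^3 copies/μL) = 27523
Step-3 factor = 27523 / 1583.4 = 17.382
v = 19.9 mL / 17.382 = 1.14 mL

1.14 mL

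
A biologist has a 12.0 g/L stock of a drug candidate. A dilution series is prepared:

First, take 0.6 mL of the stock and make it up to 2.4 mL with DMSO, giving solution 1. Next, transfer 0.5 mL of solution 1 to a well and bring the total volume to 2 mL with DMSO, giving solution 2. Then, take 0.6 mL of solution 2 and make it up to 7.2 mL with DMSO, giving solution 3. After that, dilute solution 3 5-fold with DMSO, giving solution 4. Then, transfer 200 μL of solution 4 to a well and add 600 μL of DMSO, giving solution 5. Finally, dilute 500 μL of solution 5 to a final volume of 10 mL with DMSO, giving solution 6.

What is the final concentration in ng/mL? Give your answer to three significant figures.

156 ng/mL

Step 1: 0.6 mL brought to 2.4 mL → factor 2.4/0.6 = 4
Step 2: 0.5 mL brought to 2 mL → factor 2/0.5 = 4
Step 3: 0.6 mL brought to 7.2 mL → factor 7.2/0.6 = 12
Step 4: 5-fold → factor 5
Step 5: 200 μL + 600 μL = 800 μL total → factor 800/200 = 4
Step 6: 500 μL brought to 10 mL → factor 10000/500 = 20
Overall dilution factor = 4 × 4 × 12 × 5 × 4 × 20 = 76800
Final = 12.0 g/L / 76800 = 0.0001563 g/L = 156 ng/mL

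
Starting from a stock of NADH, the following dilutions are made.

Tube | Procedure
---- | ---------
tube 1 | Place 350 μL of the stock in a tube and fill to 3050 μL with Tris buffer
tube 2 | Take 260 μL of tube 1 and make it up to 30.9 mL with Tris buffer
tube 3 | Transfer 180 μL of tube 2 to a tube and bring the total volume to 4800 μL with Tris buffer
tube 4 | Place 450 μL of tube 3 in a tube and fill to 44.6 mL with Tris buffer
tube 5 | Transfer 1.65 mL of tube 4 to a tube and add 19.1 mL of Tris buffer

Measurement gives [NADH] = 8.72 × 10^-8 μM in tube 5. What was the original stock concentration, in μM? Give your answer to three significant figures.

3.00 μM

Step 1: 350 μL brought to 3050 μL → factor 3050/350 = 8.7143
Step 2: 260 μL brought to 30.9 mL → factor 30900/260 = 118.85
Step 3: 180 μL brought to 4800 μL → factor 4800/180 = 26.667
Step 4: 450 μL brought to 44.6 mL → factor 44600/450 = 99.111
Step 5: 1.65 mL + 19.1 mL = 20.75 mL total → factor 20.75/1.65 = 12.576
Overall dilution factor = 8.7143 × 118.85 × 26.667 × 99.111 × 12.576 = 3.4422 × 10^7
Stock = 8.72 × 10^-8 μM × 3.4422 × 10^7 = 3.00 μM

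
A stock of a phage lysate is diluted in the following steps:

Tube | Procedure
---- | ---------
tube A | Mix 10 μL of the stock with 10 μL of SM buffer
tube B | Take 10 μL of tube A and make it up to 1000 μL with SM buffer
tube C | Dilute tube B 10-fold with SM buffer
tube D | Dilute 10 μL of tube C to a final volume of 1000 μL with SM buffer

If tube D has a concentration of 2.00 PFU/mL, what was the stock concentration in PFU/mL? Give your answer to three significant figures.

4.00 × 10^5 PFU/mL

Step 1: 10 μL + 10 μL = 20 μL total → factor 20/10 = 2
Step 2: 10 μL brought to 1000 μL → factor 1000/10 = 100
Step 3: 10-fold → factor 10
Step 4: 10 μL brought to 1000 μL → factor 1000/10 = 100
Overall dilution factor = 2 × 100 × 10 × 100 = 2 × 10^5
Stock = 2.00 PFU/mL × 2 × 10^5 = 4.00 × 10^5 PFU/mL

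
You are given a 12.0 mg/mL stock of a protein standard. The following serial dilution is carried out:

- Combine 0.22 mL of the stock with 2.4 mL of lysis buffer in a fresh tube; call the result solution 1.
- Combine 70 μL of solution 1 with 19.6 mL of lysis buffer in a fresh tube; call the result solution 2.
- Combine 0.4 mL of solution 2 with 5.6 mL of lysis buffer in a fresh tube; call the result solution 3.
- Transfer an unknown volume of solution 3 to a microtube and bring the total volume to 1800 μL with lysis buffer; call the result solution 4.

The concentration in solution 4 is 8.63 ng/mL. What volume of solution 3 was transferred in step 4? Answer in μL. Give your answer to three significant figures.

65.0 μL

Step 1: 0.22 mL + 2.4 mL = 2.62 mL total → factor 2.62/0.22 = 11.909
Step 2: 70 μL + 19.6 mL = 19670 μL total → factor 19670/70 = 281
Step 3: 0.4 mL + 5.6 mL = 6 mL total → factor 6/0.4 = 15
Step 4: v brought to 1800 μL → factor = 1800 μL/v
Product of known-step factors = 50197
Overall factor = 12.0 mg/mL / (8.63 ng/mL) = 1.3905 × 10^6
Step-4 factor = 1.3905 × 10^6 / 50197 = 27.701
v = 1800 μL / 27.701 = 65.0 μL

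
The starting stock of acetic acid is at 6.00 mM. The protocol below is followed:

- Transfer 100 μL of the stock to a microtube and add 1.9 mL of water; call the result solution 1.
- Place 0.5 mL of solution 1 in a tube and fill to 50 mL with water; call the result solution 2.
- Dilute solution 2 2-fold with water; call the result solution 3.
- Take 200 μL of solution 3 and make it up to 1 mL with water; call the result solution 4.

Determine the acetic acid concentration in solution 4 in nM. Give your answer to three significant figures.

Step 1: 100 μL + 1.9 mL = 2000 μL total → factor 2000/100 = 20
Step 2: 0.5 mL brought to 50 mL → factor 50/0.5 = 100
Step 3: 2-fold → factor 2
Step 4: 200 μL brought to 1 mL → factor 1000/200 = 5
Overall dilution factor = 20 × 100 × 2 × 5 = 20000
Final = 6.00 mM / 20000 = 0.0003000 mM = 300 nM

300 nM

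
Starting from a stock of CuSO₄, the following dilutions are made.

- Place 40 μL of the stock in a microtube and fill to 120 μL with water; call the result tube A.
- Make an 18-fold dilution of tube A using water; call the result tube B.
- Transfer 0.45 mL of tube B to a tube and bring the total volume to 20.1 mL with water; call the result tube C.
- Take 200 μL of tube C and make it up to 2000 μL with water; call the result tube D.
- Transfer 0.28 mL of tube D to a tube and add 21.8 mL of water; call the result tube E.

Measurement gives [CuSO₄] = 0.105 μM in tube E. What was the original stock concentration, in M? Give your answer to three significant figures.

Step 1: 40 μL brought to 120 μL → factor 120/40 = 3
Step 2: 18-fold → factor 18
Step 3: 0.45 mL brought to 20.1 mL → factor 20.1/0.45 = 44.667
Step 4: 200 μL brought to 2000 μL → factor 2000/200 = 10
Step 5: 0.28 mL + 21.8 mL = 22.08 mL total → factor 22.08/0.28 = 78.857
Overall dilution factor = 3 × 18 × 44.667 × 10 × 78.857 = 1.902 × 10^6
Stock = 0.105 μM × 1.902 × 10^6 = 1.997 × 10^5 μM = 0.200 M

0.200 M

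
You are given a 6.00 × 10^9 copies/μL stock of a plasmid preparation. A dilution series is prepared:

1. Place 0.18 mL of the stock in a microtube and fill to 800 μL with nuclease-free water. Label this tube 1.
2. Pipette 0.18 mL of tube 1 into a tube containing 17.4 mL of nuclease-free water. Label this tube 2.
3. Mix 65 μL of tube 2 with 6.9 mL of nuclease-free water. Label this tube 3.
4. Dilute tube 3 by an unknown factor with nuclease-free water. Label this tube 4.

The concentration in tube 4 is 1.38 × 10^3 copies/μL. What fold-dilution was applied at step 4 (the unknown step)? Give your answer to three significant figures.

Step 1: 0.18 mL brought to 800 μL → factor 0.8/0.18 = 4.4444
Step 2: 0.18 mL + 17.4 mL = 17.58 mL total → factor 17.58/0.18 = 97.667
Step 3: 65 μL + 6.9 mL = 6965 μL total → factor 6965/65 = 107.15
Step 4: unknown factor x
Product of known-step factors = 46513
Overall factor = 6.00 × 10^9 copies/μL / (1.38 × 10^3 copies/μL) = 4.3478 × 10^6
x = 4.3478 × 10^6 / 46513 = 93.5

93.5-fold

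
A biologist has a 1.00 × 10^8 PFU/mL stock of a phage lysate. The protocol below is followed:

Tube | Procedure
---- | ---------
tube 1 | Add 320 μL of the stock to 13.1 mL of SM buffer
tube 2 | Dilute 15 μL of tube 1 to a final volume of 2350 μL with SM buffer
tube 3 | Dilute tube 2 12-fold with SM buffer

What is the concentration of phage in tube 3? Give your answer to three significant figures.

Step 1: 320 μL + 13.1 mL = 13420 μL total → factor 13420/320 = 41.938
Step 2: 15 μL brought to 2350 μL → factor 2350/15 = 156.67
Step 3: 12-fold → factor 12
Overall dilution factor = 41.938 × 156.67 × 12 = 78842
Final = 1.00 × 10^8 PFU/mL / 78842 = 1.27 × 10^3 PFU/mL

1.27 × 10^3 PFU/mL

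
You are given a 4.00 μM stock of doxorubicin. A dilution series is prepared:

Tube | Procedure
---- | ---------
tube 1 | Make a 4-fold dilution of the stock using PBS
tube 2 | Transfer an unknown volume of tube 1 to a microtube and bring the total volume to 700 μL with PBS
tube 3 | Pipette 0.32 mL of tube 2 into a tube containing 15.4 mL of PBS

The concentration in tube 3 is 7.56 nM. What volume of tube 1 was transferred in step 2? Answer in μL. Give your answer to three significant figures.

260 μL

Step 1: 4-fold → factor 4
Step 2: v brought to 700 μL → factor = 700 μL/v
Step 3: 0.32 mL + 15.4 mL = 15.72 mL total → factor 15.72/0.32 = 49.125
Product of known-step factors = 196.5
Overall factor = 4.00 μM / (7.56 nM) = 529.1
Step-2 factor = 529.1 / 196.5 = 2.6926
v = 700 μL / 2.6926 = 260 μL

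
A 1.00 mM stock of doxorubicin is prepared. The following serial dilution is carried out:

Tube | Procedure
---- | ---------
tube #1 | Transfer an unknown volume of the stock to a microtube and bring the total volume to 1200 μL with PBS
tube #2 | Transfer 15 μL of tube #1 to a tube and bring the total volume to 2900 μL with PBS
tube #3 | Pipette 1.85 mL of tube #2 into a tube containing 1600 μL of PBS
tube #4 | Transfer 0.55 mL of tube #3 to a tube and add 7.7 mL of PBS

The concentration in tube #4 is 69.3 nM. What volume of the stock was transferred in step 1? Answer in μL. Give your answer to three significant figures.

Step 1: v brought to 1200 μL → factor = 1200 μL/v
Step 2: 15 μL brought to 2900 μL → factor 2900/15 = 193.33
Step 3: 1.85 mL + 1600 μL = 3.45 mL total → factor 3.45/1.85 = 1.8649
Step 4: 0.55 mL + 7.7 mL = 8.25 mL total → factor 8.25/0.55 = 15
Product of known-step factors = 5408.1
Overall factor = 1.00 mM / (69.3 nM) = 14430
Step-1 factor = 14430 / 5408.1 = 2.6682
v = 1200 μL / 2.6682 = 450 μL

450 μL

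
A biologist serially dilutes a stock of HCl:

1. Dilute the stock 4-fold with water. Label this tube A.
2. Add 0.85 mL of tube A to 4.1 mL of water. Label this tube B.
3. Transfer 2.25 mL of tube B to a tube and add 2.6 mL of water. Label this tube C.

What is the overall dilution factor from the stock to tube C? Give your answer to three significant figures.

Step 1: 4-fold → factor 4
Step 2: 0.85 mL + 4.1 mL = 4.95 mL total → factor 4.95/0.85 = 5.8235
Step 3: 2.25 mL + 2.6 mL = 4.85 mL total → factor 4.85/2.25 = 2.1556
Overall dilution factor = 4 × 5.8235 × 2.1556 = 50.212

50.2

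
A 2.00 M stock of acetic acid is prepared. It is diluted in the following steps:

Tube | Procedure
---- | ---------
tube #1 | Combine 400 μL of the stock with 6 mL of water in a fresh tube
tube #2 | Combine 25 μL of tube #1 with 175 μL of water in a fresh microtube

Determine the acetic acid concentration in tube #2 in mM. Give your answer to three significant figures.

15.6 mM

Step 1: 400 μL + 6 mL = 6400 μL total → factor 6400/400 = 16
Step 2: 25 μL + 175 μL = 200 μL total → factor 200/25 = 8
Overall dilution factor = 16 × 8 = 128
Final = 2.00 M / 128 = 0.01562 M = 15.6 mM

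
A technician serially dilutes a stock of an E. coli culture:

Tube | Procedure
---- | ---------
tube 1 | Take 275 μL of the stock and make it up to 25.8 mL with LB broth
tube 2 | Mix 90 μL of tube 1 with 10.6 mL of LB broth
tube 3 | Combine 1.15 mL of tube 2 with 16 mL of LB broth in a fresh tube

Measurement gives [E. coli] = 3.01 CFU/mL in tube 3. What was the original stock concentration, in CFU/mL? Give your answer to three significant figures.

Step 1: 275 μL brought to 25.8 mL → factor 25800/275 = 93.818
Step 2: 90 μL + 10.6 mL = 10690 μL total → factor 10690/90 = 118.78
Step 3: 1.15 mL + 16 mL = 17.15 mL total → factor 17.15/1.15 = 14.913
Overall dilution factor = 93.818 × 118.78 × 14.913 = 1.6618 × 10^5
Stock = 3.01 CFU/mL × 1.6618 × 10^5 = 5.00 × 10^5 CFU/mL

5.00 × 10^5 CFU/mL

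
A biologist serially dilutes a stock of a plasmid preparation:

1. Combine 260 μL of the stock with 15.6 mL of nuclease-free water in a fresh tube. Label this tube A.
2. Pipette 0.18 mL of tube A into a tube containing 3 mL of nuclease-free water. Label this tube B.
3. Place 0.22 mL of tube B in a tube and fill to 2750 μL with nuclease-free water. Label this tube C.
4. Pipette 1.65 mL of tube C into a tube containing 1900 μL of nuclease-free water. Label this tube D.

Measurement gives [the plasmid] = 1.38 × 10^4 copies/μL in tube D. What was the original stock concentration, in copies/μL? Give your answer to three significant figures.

Step 1: 260 μL + 15.6 mL = 15860 μL total → factor 15860/260 = 61
Step 2: 0.18 mL + 3 mL = 3.18 mL total → factor 3.18/0.18 = 17.667
Step 3: 0.22 mL brought to 2750 μL → factor 2.75/0.22 = 12.5
Step 4: 1.65 mL + 1900 μL = 3.55 mL total → factor 3.55/1.65 = 2.1515
Overall dilution factor = 61 × 17.667 × 12.5 × 2.1515 = 28983
Stock = 1.38 × 10^4 copies/μL × 28983 = 4.00 × 10^8 copies/μL

4.00 × 10^8 copies/μL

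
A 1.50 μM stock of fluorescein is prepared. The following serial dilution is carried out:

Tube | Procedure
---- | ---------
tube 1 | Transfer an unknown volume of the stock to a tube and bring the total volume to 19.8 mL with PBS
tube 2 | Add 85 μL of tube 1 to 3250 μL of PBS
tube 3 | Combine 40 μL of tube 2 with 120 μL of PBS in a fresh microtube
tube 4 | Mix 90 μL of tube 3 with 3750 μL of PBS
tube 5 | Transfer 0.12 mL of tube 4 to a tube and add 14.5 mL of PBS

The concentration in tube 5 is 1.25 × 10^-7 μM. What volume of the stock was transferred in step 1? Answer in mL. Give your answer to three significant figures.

Step 1: v brought to 19.8 mL → factor = 19.8 mL/v
Step 2: 85 μL + 3250 μL = 3335 μL total → factor 3335/85 = 39.235
Step 3: 40 μL + 120 μL = 160 μL total → factor 160/40 = 4
Step 4: 90 μL + 3750 μL = 3840 μL total → factor 3840/90 = 42.667
Step 5: 0.12 mL + 14.5 mL = 14.62 mL total → factor 14.62/0.12 = 121.83
Product of known-step factors = 8.1582 × 10^5
Overall factor = 1.50 μM / (1.25 × 10^-7 μM) = 1.2 × 10^7
Step-1 factor = 1.2 × 10^7 / 8.1582 × 10^5 = 14.709
v = 19.8 mL / 14.709 = 1.35 mL

1.35 mL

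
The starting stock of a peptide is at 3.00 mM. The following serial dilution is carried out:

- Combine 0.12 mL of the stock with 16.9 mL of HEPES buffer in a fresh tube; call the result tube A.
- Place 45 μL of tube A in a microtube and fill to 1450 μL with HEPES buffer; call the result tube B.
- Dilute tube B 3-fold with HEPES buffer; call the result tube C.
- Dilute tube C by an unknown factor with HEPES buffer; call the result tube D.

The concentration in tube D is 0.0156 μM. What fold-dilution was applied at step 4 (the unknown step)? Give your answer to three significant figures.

Step 1: 0.12 mL + 16.9 mL = 17.02 mL total → factor 17.02/0.12 = 141.83
Step 2: 45 μL brought to 1450 μL → factor 1450/45 = 32.222
Step 3: 3-fold → factor 3
Step 4: unknown factor x
Product of known-step factors = 13711
Overall factor = 3.00 mM / (0.0156 μM) = 1.9231 × 10^5
x = 1.9231 × 10^5 / 13711 = 14.0

14.0-fold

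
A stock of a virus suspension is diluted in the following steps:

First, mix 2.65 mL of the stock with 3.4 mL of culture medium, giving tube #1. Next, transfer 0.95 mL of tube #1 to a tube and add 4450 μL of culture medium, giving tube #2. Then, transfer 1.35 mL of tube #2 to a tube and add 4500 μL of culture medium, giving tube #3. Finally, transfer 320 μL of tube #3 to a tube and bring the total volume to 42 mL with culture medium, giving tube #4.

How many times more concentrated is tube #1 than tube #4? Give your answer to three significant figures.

Step 1: 2.65 mL + 3.4 mL = 6.05 mL total → factor 6.05/2.65 = 2.283
Step 2: 0.95 mL + 4450 μL = 5.4 mL total → factor 5.4/0.95 = 5.6842
Step 3: 1.35 mL + 4500 μL = 5.85 mL total → factor 5.85/1.35 = 4.3333
Step 4: 320 μL brought to 42 mL → factor 42000/320 = 131.25
Dilution factor to tube #1 = 2.283; to tube #4 = 7380.8
[tube #1]/[tube #4] = (factor to tube #4)/(factor to tube #1) = 7380.8/2.283 = 3.23 × 10^3

3.23 × 10^3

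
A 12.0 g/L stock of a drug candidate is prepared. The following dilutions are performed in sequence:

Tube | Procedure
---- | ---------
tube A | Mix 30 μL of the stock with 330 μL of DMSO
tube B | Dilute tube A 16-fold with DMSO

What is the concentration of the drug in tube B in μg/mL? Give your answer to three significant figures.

Step 1: 30 μL + 330 μL = 360 μL total → factor 360/30 = 12
Step 2: 16-fold → factor 16
Overall dilution factor = 12 × 16 = 192
Final = 12.0 g/L / 192 = 0.06250 g/L = 62.5 μg/mL

62.5 μg/mL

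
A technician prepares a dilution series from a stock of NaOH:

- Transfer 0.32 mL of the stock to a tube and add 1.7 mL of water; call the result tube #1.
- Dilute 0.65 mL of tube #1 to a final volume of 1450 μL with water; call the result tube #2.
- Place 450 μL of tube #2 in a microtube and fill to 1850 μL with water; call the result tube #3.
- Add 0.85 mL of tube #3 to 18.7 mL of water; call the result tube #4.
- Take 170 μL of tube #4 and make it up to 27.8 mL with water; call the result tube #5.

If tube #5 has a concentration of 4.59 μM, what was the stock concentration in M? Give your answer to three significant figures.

Step 1: 0.32 mL + 1.7 mL = 2.02 mL total → factor 2.02/0.32 = 6.3125
Step 2: 0.65 mL brought to 1450 μL → factor 1.45/0.65 = 2.2308
Step 3: 450 μL brought to 1850 μL → factor 1850/450 = 4.1111
Step 4: 0.85 mL + 18.7 mL = 19.55 mL total → factor 19.55/0.85 = 23
Step 5: 170 μL brought to 27.8 mL → factor 27800/170 = 163.53
Overall dilution factor = 6.3125 × 2.2308 × 4.1111 × 23 × 163.53 = 2.1774 × 10^5
Stock = 4.59 μM × 2.1774 × 10^5 = 9.994 × 10^5 μM = 0.999 M

0.999 M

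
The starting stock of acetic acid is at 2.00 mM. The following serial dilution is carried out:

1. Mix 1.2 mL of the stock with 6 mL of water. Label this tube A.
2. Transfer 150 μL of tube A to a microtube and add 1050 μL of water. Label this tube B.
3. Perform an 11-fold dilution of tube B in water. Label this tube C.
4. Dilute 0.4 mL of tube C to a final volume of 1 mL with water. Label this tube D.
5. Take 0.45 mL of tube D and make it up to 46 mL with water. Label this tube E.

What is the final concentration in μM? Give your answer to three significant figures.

Step 1: 1.2 mL + 6 mL = 7.2 mL total → factor 7.2/1.2 = 6
Step 2: 150 μL + 1050 μL = 1200 μL total → factor 1200/150 = 8
Step 3: 11-fold → factor 11
Step 4: 0.4 mL brought to 1 mL → factor 1/0.4 = 2.5
Step 5: 0.45 mL brought to 46 mL → factor 46/0.45 = 102.22
Overall dilution factor = 6 × 8 × 11 × 2.5 × 102.22 = 1.3493 × 10^5
Final = 2.00 mM / 1.3493 × 10^5 = 1.482 × 10^-5 mM = 0.0148 μM

0.0148 μM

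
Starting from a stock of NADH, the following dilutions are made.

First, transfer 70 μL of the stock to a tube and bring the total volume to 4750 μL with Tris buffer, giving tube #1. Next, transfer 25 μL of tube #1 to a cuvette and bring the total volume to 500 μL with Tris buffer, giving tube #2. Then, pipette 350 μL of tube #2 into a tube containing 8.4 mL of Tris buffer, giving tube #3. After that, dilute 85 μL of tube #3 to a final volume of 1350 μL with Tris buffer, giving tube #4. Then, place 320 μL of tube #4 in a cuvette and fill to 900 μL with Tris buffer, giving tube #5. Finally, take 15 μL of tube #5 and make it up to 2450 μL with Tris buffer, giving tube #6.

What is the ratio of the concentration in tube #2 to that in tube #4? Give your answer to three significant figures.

397

Step 1: 70 μL brought to 4750 μL → factor 4750/70 = 67.857
Step 2: 25 μL brought to 500 μL → factor 500/25 = 20
Step 3: 350 μL + 8.4 mL = 8750 μL total → factor 8750/350 = 25
Step 4: 85 μL brought to 1350 μL → factor 1350/85 = 15.882
Dilution factor to tube #2 = 1357.1; to tube #4 = 5.3887 × 10^5
[tube #2]/[tube #4] = (factor to tube #4)/(factor to tube #2) = 5.3887 × 10^5/1357.1 = 397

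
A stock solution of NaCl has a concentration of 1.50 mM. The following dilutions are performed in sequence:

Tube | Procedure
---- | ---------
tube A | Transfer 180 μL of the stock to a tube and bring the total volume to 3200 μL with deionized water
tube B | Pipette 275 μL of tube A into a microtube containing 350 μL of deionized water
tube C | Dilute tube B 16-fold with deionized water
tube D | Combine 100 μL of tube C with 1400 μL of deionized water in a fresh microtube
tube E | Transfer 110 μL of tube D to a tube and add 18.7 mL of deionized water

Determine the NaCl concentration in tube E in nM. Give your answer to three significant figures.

Step 1: 180 μL brought to 3200 μL → factor 3200/180 = 17.778
Step 2: 275 μL + 350 μL = 625 μL total → factor 625/275 = 2.2727
Step 3: 16-fold → factor 16
Step 4: 100 μL + 1400 μL = 1500 μL total → factor 1500/100 = 15
Step 5: 110 μL + 18.7 mL = 18810 μL total → factor 18810/110 = 171
Overall dilution factor = 17.778 × 2.2727 × 16 × 15 × 171 = 1.6582 × 10^6
Final = 1.50 mM / 1.6582 × 10^6 = 9.046 × 10^-7 mM = 0.905 nM

0.905 nM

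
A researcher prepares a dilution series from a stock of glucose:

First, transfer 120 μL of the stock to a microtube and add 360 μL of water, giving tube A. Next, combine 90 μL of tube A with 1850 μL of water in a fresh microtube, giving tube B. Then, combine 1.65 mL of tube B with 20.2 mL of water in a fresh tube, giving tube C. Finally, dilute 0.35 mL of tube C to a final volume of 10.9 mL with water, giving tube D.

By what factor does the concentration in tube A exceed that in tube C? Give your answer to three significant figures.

Step 1: 120 μL + 360 μL = 480 μL total → factor 480/120 = 4
Step 2: 90 μL + 1850 μL = 1940 μL total → factor 1940/90 = 21.556
Step 3: 1.65 mL + 20.2 mL = 21.85 mL total → factor 21.85/1.65 = 13.242
Dilution factor to tube A = 4; to tube C = 1141.8
[tube A]/[tube C] = (factor to tube C)/(factor to tube A) = 1141.8/4 = 285

285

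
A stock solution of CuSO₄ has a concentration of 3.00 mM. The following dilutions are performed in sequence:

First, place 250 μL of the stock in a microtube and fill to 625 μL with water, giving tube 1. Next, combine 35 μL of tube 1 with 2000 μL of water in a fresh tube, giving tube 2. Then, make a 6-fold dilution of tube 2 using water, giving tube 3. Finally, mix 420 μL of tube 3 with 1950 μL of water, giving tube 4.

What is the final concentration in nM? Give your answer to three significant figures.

610 nM

Step 1: 250 μL brought to 625 μL → factor 625/250 = 2.5
Step 2: 35 μL + 2000 μL = 2035 μL total → factor 2035/35 = 58.143
Step 3: 6-fold → factor 6
Step 4: 420 μL + 1950 μL = 2370 μL total → factor 2370/420 = 5.6429
Overall dilution factor = 2.5 × 58.143 × 6 × 5.6429 = 4921.4
Final = 3.00 mM / 4921.4 = 0.0006096 mM = 610 nM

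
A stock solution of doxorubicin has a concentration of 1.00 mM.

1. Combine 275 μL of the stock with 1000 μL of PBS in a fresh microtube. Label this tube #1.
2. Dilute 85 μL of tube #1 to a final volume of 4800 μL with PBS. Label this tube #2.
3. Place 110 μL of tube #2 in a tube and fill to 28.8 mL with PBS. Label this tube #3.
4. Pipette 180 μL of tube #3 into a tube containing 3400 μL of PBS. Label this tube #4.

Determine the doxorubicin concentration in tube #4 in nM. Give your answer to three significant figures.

Step 1: 275 μL + 1000 μL = 1275 μL total → factor 1275/275 = 4.6364
Step 2: 85 μL brought to 4800 μL → factor 4800/85 = 56.471
Step 3: 110 μL brought to 28.8 mL → factor 28800/110 = 261.82
Step 4: 180 μL + 3400 μL = 3580 μL total → factor 3580/180 = 19.889
Overall dilution factor = 4.6364 × 56.471 × 261.82 × 19.889 = 1.3634 × 10^6
Final = 1.00 mM / 1.3634 × 10^6 = 7.335 × 10^-7 mM = 0.733 nM

0.733 nM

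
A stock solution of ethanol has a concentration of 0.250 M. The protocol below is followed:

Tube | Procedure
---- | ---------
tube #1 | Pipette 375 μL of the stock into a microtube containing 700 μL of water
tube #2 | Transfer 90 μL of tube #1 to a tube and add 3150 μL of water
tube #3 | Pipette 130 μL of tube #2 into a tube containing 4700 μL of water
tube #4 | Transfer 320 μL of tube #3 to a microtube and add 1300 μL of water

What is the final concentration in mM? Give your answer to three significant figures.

Step 1: 375 μL + 700 μL = 1075 μL total → factor 1075/375 = 2.8667
Step 2: 90 μL + 3150 μL = 3240 μL total → factor 3240/90 = 36
Step 3: 130 μL + 4700 μL = 4830 μL total → factor 4830/130 = 37.154
Step 4: 320 μL + 1300 μL = 1620 μL total → factor 1620/320 = 5.0625
Overall dilution factor = 2.8667 × 36 × 37.154 × 5.0625 = 19411
Final = 0.250 M / 19411 = 1.288 × 10^-5 M = 0.0129 mM

0.0129 mM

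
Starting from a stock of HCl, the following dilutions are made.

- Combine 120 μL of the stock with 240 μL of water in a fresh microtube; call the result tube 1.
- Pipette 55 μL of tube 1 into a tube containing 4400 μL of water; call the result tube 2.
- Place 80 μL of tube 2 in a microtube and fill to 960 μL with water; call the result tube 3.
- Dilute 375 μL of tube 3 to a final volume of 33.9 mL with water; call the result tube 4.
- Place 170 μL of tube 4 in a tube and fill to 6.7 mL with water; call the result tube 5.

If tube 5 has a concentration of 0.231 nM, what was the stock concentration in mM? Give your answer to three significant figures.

2.40 mM

Step 1: 120 μL + 240 μL = 360 μL total → factor 360/120 = 3
Step 2: 55 μL + 4400 μL = 4455 μL total → factor 4455/55 = 81
Step 3: 80 μL brought to 960 μL → factor 960/80 = 12
Step 4: 375 μL brought to 33.9 mL → factor 33900/375 = 90.4
Step 5: 170 μL brought to 6.7 mL → factor 6700/170 = 39.412
Overall dilution factor = 3 × 81 × 12 × 90.4 × 39.412 = 1.0389 × 10^7
Stock = 0.231 nM × 1.0389 × 10^7 = 2.400 × 10^6 nM = 2.40 mM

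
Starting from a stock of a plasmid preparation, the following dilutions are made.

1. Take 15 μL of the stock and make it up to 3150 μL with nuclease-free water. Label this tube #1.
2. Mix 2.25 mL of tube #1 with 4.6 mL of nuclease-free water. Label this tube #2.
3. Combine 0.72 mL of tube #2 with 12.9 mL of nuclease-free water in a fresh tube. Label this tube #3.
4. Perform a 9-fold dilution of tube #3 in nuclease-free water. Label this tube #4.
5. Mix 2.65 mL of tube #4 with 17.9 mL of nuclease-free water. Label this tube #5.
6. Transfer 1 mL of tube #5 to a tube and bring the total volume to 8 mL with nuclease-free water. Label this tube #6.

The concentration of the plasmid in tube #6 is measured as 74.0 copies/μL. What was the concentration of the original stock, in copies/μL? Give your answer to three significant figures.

Step 1: 15 μL brought to 3150 μL → factor 3150/15 = 210
Step 2: 2.25 mL + 4.6 mL = 6.85 mL total → factor 6.85/2.25 = 3.0444
Step 3: 0.72 mL + 12.9 mL = 13.62 mL total → factor 13.62/0.72 = 18.917
Step 4: 9-fold → factor 9
Step 5: 2.65 mL + 17.9 mL = 20.55 mL total → factor 20.55/2.65 = 7.7547
Step 6: 1 mL brought to 8 mL → factor 8/1 = 8
Overall dilution factor = 210 × 3.0444 × 18.917 × 9 × 7.7547 × 8 = 6.7526 × 10^6
Stock = 74.0 copies/μL × 6.7526 × 10^6 = 5.00 × 10^8 copies/μL

5.00 × 10^8 copies/μL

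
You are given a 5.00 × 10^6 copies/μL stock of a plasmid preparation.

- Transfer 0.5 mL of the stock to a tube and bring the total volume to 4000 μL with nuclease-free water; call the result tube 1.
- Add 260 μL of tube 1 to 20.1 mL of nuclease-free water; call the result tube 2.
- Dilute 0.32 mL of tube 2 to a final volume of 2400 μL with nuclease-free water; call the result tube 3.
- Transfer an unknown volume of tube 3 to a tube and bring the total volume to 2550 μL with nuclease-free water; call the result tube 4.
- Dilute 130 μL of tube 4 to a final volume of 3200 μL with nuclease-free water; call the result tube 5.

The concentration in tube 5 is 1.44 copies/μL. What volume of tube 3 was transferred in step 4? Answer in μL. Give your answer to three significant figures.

84.9 μL

Step 1: 0.5 mL brought to 4000 μL → factor 4/0.5 = 8
Step 2: 260 μL + 20.1 mL = 20360 μL total → factor 20360/260 = 78.308
Step 3: 0.32 mL brought to 2400 μL → factor 2.4/0.32 = 7.5
Step 4: v brought to 2550 μL → factor = 2550 μL/v
Step 5: 130 μL brought to 3200 μL → factor 3200/130 = 24.615
Product of known-step factors = 1.1565 × 10^5
Overall factor = 5.00 × 10^6 copies/μL / (1.44 copies/μL) = 3.4722 × 10^6
Step-4 factor = 3.4722 × 10^6 / 1.1565 × 10^5 = 30.022
v = 2550 μL / 30.022 = 84.9 μL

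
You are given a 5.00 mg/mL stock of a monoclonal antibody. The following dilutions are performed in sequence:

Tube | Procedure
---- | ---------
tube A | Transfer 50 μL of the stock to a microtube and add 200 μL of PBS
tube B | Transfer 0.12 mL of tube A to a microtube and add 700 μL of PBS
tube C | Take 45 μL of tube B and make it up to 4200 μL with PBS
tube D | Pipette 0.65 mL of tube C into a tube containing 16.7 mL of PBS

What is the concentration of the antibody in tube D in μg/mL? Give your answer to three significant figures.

Step 1: 50 μL + 200 μL = 250 μL total → factor 250/50 = 5
Step 2: 0.12 mL + 700 μL = 0.82 mL total → factor 0.82/0.12 = 6.8333
Step 3: 45 μL brought to 4200 μL → factor 4200/45 = 93.333
Step 4: 0.65 mL + 16.7 mL = 17.35 mL total → factor 17.35/0.65 = 26.692
Overall dilution factor = 5 × 6.8333 × 93.333 × 26.692 = 85119
Final = 5.00 mg/mL / 85119 = 5.874 × 10^-5 mg/mL = 0.0587 μg/mL

0.0587 μg/mL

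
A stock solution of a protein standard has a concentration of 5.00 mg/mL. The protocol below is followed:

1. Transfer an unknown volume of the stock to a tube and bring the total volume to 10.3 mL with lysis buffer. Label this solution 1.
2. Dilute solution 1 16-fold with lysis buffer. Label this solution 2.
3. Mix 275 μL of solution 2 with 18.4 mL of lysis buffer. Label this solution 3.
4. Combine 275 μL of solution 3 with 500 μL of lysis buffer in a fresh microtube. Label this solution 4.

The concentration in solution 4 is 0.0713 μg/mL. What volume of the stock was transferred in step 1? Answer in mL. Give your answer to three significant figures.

Step 1: v brought to 10.3 mL → factor = 10.3 mL/v
Step 2: 16-fold → factor 16
Step 3: 275 μL + 18.4 mL = 18675 μL total → factor 18675/275 = 67.909
Step 4: 275 μL + 500 μL = 775 μL total → factor 775/275 = 2.8182
Product of known-step factors = 3062.1
Overall factor = 5.00 mg/mL / (0.0713 μg/mL) = 70126
Step-1 factor = 70126 / 3062.1 = 22.901
v = 10.3 mL / 22.901 = 0.450 mL

0.450 mL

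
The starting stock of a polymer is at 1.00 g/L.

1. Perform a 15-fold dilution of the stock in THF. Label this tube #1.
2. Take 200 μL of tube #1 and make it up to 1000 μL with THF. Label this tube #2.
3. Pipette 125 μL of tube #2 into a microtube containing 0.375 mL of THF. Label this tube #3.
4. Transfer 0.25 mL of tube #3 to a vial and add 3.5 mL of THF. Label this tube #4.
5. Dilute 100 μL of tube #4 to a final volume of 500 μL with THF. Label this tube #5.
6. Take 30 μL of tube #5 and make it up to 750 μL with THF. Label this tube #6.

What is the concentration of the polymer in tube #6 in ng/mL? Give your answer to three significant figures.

1.78 ng/mL

Step 1: 15-fold → factor 15
Step 2: 200 μL brought to 1000 μL → factor 1000/200 = 5
Step 3: 125 μL + 0.375 mL = 500 μL total → factor 500/125 = 4
Step 4: 0.25 mL + 3.5 mL = 3.75 mL total → factor 3.75/0.25 = 15
Step 5: 100 μL brought to 500 μL → factor 500/100 = 5
Step 6: 30 μL brought to 750 μL → factor 750/30 = 25
Overall dilution factor = 15 × 5 × 4 × 15 × 5 × 25 = 5.625 × 10^5
Final = 1.00 g/L / 5.625 × 10^5 = 1.778 × 10^-6 g/L = 1.78 ng/mL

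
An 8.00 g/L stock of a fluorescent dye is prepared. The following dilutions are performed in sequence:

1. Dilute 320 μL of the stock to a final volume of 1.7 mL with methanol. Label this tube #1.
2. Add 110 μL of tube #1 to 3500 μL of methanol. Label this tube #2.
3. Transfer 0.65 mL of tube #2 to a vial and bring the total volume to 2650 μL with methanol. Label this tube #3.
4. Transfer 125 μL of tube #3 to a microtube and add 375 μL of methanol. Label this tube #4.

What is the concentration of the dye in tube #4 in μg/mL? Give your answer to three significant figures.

Step 1: 320 μL brought to 1.7 mL → factor 1700/320 = 5.3125
Step 2: 110 μL + 3500 μL = 3610 μL total → factor 3610/110 = 32.818
Step 3: 0.65 mL brought to 2650 μL → factor 2.65/0.65 = 4.0769
Step 4: 125 μL + 375 μL = 500 μL total → factor 500/125 = 4
Overall dilution factor = 5.3125 × 32.818 × 4.0769 × 4 = 2843.2
Final = 8.00 g/L / 2843.2 = 0.002814 g/L = 2.81 μg/mL

2.81 μg/mL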